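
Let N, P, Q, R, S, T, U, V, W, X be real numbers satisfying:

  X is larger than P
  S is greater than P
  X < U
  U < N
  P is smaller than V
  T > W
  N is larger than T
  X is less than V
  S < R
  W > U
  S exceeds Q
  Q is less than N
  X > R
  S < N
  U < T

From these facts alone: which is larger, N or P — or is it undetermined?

N

P < S and S < R give P < R.
Then R < X extends the chain to X.
With X < U: P < S < R < X < U.
Then U < W extends the chain to W.
With W < T: P < S < R < X < U < W < T.
With T < N: P < S < R < X < U < W < T < N.
So N is larger.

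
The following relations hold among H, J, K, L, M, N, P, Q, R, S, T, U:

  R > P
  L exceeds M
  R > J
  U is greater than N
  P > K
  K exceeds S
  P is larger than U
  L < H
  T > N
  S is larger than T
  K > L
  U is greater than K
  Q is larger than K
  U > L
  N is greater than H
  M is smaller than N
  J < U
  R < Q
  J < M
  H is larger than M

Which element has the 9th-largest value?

The consecutive relations fix a unique order: J < M < L < H < N < T < S < K < U < P < R < Q.
Counting 9 from the largest end gives H.

H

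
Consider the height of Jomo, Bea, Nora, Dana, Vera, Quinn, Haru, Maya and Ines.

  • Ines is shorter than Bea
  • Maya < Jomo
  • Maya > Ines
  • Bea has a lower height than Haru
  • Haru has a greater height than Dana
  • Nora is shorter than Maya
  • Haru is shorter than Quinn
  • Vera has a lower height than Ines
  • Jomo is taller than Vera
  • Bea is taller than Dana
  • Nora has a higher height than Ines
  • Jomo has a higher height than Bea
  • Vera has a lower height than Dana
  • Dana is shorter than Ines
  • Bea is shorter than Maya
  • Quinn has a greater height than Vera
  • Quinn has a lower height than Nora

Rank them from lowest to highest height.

Vera < Dana < Ines < Bea < Haru < Quinn < Nora < Maya < Jomo

The consecutive links are each given: Vera < Dana; Dana < Ines; Ines < Bea; Bea < Haru; Haru < Quinn; Quinn < Nora; Nora < Maya; Maya < Jomo.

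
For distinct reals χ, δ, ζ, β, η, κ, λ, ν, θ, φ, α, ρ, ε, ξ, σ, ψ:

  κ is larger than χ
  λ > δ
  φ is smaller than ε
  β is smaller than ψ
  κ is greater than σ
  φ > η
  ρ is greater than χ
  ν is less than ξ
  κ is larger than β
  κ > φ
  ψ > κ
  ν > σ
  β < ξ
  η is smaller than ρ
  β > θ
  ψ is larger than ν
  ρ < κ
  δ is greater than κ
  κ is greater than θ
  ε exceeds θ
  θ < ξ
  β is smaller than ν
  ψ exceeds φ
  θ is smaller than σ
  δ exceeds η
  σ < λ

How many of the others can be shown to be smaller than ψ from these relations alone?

The elements the relations force below ψ are θ, η, σ, φ, χ, β, ν, ρ, κ — no chain reaches any other.
That is 9.

9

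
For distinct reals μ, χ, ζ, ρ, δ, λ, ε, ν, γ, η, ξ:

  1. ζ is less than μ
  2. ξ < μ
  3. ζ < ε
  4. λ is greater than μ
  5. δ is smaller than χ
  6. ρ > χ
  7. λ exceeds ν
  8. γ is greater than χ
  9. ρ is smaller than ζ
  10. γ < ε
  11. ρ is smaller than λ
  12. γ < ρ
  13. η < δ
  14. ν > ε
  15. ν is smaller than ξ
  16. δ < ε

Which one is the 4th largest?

ν

The consecutive relations fix a unique order: η < δ < χ < γ < ρ < ζ < ε < ν < ξ < μ < λ.
Counting 4 from the largest end gives ν.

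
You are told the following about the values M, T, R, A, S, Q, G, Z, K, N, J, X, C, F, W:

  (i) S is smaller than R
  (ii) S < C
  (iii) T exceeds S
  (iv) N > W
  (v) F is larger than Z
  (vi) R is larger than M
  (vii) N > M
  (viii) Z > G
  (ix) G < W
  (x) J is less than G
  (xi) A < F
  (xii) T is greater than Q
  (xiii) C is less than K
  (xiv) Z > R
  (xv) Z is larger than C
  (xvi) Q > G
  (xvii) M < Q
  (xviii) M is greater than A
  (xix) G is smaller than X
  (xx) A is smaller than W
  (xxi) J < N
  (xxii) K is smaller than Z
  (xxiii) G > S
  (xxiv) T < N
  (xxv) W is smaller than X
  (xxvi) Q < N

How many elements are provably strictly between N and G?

Chaining upward from G reaches: W, X, Q, T, Z, F.
Chaining downward from N reaches: A, S, J, W, M, Q, T.
Strictly between G and N are those in both lists: W, Q, T — 3 elements.

3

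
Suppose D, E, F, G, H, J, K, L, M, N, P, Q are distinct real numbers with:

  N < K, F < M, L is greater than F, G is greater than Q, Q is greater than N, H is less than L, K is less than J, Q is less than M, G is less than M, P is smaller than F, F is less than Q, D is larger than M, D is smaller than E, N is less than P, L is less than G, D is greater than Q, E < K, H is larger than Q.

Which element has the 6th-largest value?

The consecutive relations fix a unique order: N < P < F < Q < H < L < G < M < D < E < K < J.
Counting 6 from the largest end gives G.

G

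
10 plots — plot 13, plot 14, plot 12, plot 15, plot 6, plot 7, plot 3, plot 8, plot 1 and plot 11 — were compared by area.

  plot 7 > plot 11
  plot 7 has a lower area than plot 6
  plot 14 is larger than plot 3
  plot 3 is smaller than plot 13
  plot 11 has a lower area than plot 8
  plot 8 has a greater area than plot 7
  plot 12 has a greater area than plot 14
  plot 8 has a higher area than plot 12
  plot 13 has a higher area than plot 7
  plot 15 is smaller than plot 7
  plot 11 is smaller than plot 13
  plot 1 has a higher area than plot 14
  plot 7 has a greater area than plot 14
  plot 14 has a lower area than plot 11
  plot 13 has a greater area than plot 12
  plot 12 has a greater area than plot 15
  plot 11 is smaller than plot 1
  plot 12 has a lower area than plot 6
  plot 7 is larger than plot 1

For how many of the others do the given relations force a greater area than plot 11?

From plot 11 the given relations immediately reach plot 1, plot 7, plot 8, plot 13.
From those, plot 6 — 5 in total.
Nothing else is reachable above plot 11; 5 in all.

5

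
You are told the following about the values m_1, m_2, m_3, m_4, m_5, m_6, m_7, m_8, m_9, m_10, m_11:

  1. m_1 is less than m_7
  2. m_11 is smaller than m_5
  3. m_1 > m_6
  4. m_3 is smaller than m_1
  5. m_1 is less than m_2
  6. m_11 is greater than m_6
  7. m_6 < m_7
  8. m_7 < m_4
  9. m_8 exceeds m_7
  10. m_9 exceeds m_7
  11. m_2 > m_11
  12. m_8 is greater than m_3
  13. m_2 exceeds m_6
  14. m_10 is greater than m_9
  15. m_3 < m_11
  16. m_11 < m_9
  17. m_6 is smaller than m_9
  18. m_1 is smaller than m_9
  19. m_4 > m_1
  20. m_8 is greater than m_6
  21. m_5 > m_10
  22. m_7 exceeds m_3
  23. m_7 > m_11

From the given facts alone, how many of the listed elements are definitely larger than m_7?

The elements the relations force above m_7 are m_9, m_10, m_5, m_4, m_8 — no chain reaches any other.
That is 5.

5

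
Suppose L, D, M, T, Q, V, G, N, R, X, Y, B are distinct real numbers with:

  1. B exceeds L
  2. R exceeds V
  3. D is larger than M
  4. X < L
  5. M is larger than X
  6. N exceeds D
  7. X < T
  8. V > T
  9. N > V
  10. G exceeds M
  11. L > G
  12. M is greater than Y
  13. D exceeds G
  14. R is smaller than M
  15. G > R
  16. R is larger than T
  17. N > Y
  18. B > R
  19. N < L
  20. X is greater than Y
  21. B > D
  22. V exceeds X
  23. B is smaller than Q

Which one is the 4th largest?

The consecutive relations fix a unique order: Y < X < T < V < R < M < G < D < N < L < B < Q.
The 4th largest is N.

N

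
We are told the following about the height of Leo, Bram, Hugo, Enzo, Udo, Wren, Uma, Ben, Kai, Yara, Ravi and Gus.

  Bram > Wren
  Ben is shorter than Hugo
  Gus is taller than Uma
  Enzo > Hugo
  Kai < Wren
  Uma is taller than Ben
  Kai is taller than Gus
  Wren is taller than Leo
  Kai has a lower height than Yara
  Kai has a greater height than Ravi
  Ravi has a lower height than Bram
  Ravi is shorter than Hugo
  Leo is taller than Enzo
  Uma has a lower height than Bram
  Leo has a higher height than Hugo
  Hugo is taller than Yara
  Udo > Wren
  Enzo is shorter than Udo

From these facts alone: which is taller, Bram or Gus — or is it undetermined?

Bram

Link the given pairs in sequence: Gus < Kai; Kai < Yara; Yara < Hugo; Hugo < Enzo; Enzo < Leo; Leo < Wren; Wren < Bram.
Chaining these gives Gus < Kai < Yara < Hugo < Enzo < Leo < Wren < Bram.
So Bram is taller.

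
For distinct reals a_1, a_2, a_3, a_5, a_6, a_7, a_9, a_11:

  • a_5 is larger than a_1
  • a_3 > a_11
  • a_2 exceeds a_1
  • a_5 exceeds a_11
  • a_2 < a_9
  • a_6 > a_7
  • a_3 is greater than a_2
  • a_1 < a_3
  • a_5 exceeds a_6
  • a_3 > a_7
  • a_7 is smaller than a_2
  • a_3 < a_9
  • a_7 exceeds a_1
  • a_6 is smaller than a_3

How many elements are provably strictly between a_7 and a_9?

3

The relations place a_7 below a_9. An element lies strictly between them when it is forced above a_7 and also forced below a_9.
Above a_7: {a_6, a_2, a_5, a_3}. Below a_9: {a_1, a_6, a_2, a_11, a_3}.
Intersection: {a_6, a_2, a_3} — 3.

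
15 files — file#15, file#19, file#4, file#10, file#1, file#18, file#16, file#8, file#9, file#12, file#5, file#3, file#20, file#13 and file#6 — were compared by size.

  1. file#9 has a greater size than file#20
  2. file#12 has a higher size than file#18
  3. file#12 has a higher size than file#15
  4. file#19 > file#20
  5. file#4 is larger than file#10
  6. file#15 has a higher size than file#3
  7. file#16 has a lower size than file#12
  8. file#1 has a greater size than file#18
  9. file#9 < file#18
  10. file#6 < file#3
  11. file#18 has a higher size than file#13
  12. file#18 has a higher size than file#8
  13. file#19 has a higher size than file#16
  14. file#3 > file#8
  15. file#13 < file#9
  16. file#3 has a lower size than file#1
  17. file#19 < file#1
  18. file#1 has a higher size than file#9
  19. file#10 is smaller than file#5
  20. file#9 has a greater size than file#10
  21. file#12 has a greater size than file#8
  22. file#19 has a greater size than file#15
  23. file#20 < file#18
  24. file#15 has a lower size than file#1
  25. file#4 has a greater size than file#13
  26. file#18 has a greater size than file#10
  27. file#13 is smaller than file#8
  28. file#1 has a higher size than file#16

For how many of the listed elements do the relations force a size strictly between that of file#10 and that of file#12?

The relations place file#10 below file#12. An element lies strictly between them when it is forced above file#10 and also forced below file#12.
Above file#10: {file#9, file#5, file#18, file#4, file#1}. Below file#12: {file#20, file#13, file#9, file#6, file#8, file#16, file#3, file#15, file#18}.
Intersection: {file#9, file#18} — 2.

2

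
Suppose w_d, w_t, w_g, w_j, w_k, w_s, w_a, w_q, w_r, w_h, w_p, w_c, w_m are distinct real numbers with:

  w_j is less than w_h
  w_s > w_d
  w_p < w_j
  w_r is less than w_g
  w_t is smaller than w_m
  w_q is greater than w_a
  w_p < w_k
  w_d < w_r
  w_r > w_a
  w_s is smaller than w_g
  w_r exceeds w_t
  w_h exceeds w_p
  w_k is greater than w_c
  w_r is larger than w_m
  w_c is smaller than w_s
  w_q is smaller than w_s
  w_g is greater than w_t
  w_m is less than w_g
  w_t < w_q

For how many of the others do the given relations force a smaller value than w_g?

8

From w_g the given relations immediately reach w_t, w_m, w_r, w_s.
From those, w_d, w_c, w_a, w_q — 8 in total.
Nothing else is reachable below w_g; 8 in all.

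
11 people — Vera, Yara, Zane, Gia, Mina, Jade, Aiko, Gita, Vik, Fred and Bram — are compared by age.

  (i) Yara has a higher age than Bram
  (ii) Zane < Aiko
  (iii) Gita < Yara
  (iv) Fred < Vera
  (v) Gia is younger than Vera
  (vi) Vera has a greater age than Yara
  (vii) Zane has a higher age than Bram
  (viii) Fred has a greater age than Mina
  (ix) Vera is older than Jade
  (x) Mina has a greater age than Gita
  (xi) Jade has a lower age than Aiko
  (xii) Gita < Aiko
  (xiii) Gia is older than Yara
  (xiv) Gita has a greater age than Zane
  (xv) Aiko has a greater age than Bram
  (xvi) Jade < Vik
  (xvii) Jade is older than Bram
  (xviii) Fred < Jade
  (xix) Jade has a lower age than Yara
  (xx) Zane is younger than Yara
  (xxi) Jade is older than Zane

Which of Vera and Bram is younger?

Bram

Link the given pairs in sequence: Bram < Zane; Zane < Gita; Gita < Mina; Mina < Fred; Fred < Jade; Jade < Yara; Yara < Gia; Gia < Vera.
Chaining these gives Bram < Zane < Gita < Mina < Fred < Jade < Yara < Gia < Vera.
So Bram < Vera; Bram is the younger of the two.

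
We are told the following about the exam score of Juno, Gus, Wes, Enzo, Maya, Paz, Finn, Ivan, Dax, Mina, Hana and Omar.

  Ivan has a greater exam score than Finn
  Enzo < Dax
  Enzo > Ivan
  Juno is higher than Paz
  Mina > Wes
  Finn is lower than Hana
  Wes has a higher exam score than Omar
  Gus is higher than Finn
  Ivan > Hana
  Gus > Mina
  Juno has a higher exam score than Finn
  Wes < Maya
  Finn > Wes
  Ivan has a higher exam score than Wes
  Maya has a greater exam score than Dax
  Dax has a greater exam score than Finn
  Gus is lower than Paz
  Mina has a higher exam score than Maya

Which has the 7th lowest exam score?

Piecing the relations together gives one ordering: Omar < Wes < Finn < Hana < Ivan < Enzo < Dax < Maya < Mina < Gus < Paz < Juno.
The 7th smallest is Dax.

Dax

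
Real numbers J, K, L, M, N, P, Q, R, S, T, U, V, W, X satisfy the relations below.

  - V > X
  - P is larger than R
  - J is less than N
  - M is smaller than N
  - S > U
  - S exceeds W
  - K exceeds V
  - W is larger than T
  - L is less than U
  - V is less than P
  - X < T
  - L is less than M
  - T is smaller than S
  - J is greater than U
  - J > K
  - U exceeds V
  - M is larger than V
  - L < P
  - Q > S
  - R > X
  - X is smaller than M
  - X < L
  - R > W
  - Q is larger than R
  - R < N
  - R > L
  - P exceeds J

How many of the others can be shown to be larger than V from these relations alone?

8

From V the given relations immediately reach K, U, M, P.
From those, S, J, N — 7 in total.
From those, Q — 8 in total.
No other element is forced above V by the given relations, so the count is 8.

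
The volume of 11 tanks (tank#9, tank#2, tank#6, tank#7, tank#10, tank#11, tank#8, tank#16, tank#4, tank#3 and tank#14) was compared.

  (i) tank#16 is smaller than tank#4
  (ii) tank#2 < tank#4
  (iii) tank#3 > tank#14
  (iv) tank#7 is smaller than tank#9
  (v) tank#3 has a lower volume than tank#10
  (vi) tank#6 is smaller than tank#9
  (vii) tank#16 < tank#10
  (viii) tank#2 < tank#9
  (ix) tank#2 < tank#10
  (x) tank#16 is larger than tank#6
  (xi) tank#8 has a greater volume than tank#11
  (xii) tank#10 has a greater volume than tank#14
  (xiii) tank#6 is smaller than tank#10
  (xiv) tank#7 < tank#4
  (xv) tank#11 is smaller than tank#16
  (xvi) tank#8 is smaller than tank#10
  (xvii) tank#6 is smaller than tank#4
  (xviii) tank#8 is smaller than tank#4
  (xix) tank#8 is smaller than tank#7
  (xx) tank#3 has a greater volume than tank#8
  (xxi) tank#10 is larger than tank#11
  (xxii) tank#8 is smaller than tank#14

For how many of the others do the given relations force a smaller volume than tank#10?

The elements the relations force below tank#10 are tank#6, tank#11, tank#8, tank#14, tank#16, tank#3, tank#2 — no chain reaches any other.
That is 7.

7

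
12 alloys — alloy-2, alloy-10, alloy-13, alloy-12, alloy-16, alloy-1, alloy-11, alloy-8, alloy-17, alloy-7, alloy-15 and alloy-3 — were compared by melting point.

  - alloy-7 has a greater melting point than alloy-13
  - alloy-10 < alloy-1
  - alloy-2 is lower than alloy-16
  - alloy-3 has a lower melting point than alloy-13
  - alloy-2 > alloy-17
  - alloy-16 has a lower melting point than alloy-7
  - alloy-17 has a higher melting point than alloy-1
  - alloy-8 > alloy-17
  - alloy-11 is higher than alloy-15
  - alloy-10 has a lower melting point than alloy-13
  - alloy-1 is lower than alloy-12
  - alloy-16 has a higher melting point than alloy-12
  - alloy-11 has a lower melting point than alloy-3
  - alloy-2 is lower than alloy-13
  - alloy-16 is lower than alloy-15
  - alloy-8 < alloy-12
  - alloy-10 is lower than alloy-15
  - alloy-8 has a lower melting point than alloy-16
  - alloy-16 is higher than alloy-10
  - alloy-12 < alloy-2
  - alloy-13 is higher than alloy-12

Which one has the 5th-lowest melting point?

The consecutive relations fix a unique order: alloy-10 < alloy-1 < alloy-17 < alloy-8 < alloy-12 < alloy-2 < alloy-16 < alloy-15 < alloy-11 < alloy-3 < alloy-13 < alloy-7.
The 5th smallest is alloy-12.

alloy-12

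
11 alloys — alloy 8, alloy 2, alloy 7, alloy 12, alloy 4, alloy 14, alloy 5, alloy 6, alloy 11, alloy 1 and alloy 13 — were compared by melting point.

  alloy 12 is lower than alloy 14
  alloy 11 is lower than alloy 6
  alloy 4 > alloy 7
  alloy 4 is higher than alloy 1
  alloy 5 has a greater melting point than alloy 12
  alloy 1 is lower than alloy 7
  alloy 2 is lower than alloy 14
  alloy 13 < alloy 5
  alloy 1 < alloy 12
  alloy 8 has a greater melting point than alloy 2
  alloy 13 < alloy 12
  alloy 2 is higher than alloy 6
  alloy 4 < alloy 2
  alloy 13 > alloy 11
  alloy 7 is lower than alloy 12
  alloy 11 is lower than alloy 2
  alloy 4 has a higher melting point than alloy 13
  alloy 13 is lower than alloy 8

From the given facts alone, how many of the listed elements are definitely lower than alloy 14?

Directly below alloy 14: alloy 2, alloy 12.
One step further: alloy 11, alloy 1, alloy 7, alloy 6, alloy 13, alloy 4 (8 so far).
No other element is forced below alloy 14 by the given relations, so the count is 8.

8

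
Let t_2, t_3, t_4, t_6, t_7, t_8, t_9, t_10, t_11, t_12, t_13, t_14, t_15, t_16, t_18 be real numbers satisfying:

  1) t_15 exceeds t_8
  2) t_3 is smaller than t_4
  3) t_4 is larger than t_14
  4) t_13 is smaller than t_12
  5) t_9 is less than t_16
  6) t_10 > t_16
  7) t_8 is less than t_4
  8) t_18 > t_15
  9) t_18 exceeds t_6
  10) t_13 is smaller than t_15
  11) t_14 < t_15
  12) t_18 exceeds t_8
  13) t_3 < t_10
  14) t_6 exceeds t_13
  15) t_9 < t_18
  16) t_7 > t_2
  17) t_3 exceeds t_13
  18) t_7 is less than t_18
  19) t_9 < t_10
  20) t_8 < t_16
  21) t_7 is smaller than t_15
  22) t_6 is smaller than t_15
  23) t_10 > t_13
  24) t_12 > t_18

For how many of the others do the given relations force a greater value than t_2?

Directly above t_2: t_7.
One step further: t_15, t_18 (3 so far).
One step further: t_12 (4 so far).
Nothing else is reachable above t_2; 4 in all.

4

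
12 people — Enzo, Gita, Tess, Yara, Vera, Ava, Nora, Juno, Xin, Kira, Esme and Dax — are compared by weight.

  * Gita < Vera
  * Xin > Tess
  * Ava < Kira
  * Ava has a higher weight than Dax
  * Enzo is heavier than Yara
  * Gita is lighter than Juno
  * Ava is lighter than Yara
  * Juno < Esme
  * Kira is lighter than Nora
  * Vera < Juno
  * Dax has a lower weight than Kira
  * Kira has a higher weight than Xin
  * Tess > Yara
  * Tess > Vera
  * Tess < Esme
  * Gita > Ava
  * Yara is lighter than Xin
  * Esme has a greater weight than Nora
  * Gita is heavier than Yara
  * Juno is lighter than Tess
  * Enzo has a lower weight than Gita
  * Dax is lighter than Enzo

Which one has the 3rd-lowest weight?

Chaining the given pairs: Dax < Ava < Yara < Enzo < Gita < Vera < Juno < Tess < Xin < Kira < Nora < Esme.
The 3rd smallest is Yara.

Yara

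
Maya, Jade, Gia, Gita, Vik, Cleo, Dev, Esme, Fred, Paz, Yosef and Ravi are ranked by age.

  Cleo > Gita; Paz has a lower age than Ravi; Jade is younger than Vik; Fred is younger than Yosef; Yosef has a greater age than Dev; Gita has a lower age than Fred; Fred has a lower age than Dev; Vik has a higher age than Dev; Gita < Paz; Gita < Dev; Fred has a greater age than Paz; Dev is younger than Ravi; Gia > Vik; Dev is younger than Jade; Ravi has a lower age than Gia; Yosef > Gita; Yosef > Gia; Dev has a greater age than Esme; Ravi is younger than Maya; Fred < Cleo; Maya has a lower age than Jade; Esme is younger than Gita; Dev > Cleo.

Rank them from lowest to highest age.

Esme < Gita < Paz < Fred < Cleo < Dev < Ravi < Maya < Jade < Vik < Gia < Yosef

Nothing is placed below Esme, so it is least; from there Esme < Gita; Gita < Paz; Paz < Fred; Fred < Cleo; Cleo < Dev; Dev < Ravi; Ravi < Maya; Maya < Jade; Jade < Vik; Vik < Gia; Gia < Yosef, each given directly.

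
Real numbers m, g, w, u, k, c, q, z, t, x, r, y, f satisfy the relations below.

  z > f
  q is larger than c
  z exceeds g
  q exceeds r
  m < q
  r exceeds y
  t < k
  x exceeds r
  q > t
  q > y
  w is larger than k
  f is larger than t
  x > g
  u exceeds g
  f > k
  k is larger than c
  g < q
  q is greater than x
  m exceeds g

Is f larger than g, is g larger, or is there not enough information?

undetermined

Following every chain through g: above g we get m, x, u, z, q.
f is not reached, and no chain runs the other way from f to g.
So the given relations leave the order of g and f undetermined.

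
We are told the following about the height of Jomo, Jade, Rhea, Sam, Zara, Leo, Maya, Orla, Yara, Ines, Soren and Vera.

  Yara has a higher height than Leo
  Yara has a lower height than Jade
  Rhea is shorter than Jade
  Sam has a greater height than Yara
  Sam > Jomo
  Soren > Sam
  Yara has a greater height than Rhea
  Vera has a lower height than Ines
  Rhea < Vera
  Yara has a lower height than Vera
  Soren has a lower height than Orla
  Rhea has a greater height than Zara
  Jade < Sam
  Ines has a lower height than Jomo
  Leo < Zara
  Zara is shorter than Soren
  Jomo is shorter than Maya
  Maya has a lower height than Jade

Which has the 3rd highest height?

Chaining the given pairs: Leo < Zara < Rhea < Yara < Vera < Ines < Jomo < Maya < Jade < Sam < Soren < Orla.
The 3rd largest is Sam.

Sam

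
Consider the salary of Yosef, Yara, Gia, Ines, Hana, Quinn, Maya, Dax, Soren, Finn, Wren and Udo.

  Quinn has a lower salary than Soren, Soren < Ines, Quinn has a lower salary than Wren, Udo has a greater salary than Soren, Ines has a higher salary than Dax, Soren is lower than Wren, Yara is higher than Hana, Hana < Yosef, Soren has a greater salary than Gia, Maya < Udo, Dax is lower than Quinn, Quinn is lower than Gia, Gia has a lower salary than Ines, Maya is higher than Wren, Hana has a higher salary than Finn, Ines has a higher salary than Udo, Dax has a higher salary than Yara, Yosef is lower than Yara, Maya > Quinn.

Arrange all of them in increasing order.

Finn < Hana < Yosef < Yara < Dax < Quinn < Gia < Soren < Wren < Maya < Udo < Ines

Each adjacent pair is fixed by a given relation: Finn < Hana; Hana < Yosef; Yosef < Yara; Yara < Dax; Dax < Quinn; Quinn < Gia; Gia < Soren; Soren < Wren; Wren < Maya; Maya < Udo; Udo < Ines. Chaining them end to end gives the full order.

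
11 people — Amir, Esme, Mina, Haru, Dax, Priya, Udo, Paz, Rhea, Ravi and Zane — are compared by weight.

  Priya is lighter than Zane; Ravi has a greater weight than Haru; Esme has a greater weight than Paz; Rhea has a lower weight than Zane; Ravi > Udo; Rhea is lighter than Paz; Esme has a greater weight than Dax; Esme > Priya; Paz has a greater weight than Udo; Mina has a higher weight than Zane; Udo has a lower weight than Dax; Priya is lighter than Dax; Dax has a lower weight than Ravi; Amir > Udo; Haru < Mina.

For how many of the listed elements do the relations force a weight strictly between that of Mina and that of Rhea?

1

The relations place Rhea below Mina. An element lies strictly between them when it is forced above Rhea and also forced below Mina.
Above Rhea: {Paz, Esme, Zane}. Below Mina: {Priya, Haru, Zane}.
Intersection: {Zane} — 1.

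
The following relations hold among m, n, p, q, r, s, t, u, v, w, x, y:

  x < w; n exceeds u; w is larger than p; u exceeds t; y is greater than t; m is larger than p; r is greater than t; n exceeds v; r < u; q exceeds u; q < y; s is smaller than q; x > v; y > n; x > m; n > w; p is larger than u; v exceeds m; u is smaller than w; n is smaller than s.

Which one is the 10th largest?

u

Piecing the relations together gives one ordering: t < r < u < p < m < v < x < w < n < s < q < y.
Counting 10 from the largest end gives u.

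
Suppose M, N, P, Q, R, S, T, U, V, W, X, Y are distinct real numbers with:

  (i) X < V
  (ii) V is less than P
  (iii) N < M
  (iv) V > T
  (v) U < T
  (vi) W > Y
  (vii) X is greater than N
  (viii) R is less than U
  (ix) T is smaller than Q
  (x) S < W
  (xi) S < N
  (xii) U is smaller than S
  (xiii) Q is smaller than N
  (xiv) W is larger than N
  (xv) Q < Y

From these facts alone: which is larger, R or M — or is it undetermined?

M

R < U and U < T give R < T.
With T < Q: R < U < T < Q.
With Q < N: R < U < T < Q < N.
With N < M: R < U < T < Q < N < M.
So M is larger.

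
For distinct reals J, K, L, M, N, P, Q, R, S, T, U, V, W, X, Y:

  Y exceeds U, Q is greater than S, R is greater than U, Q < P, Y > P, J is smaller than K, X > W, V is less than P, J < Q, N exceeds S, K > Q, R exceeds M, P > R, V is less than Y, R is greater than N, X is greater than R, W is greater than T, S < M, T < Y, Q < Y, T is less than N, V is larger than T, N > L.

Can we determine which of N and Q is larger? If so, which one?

Following every chain through Q: above Q we get K, P, Y; below Q we get J, S.
N is not reached, and no chain runs the other way from N to Q.
So the given relations leave the order of Q and N undetermined.

undetermined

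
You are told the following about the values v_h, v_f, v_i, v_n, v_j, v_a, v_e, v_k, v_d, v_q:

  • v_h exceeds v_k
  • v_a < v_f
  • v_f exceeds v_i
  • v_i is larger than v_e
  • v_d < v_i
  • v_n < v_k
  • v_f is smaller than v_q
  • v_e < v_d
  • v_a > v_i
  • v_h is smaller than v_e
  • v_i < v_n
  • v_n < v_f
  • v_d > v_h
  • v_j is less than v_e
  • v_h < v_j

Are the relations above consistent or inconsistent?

Chaining the given relations yields v_n < v_k < v_h < v_j < v_e < v_d < v_i, so v_n < v_i. But one relation states v_i < v_n. These cannot both hold.

inconsistent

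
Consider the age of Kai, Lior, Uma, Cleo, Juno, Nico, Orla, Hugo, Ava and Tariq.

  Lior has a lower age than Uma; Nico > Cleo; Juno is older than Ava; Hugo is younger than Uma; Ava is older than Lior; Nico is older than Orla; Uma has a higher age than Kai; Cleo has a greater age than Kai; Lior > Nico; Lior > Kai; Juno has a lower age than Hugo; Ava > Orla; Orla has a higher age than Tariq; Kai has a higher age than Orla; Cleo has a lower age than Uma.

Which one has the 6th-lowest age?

Lior

The consecutive relations fix a unique order: Tariq < Orla < Kai < Cleo < Nico < Lior < Ava < Juno < Hugo < Uma.
The 6th smallest is Lior.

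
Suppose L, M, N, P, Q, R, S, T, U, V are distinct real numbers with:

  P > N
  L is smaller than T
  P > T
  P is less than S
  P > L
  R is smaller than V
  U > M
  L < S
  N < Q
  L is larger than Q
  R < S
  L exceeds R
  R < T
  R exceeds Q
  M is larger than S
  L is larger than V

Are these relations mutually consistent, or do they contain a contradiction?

Every relation is compatible with N < Q < R < V < L < T < P < S < M < U; the set is consistent.

consistent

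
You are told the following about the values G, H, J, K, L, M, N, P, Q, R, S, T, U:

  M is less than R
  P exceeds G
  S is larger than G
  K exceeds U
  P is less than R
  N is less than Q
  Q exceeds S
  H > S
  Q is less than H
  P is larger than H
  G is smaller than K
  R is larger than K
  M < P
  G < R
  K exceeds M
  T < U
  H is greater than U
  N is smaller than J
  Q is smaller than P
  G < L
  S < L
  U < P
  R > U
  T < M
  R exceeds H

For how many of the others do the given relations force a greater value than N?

From N the given relations immediately reach Q, J.
From those, H, P — 4 in total.
From those, R — 5 in total.
No other element is forced above N by the given relations, so the count is 5.

5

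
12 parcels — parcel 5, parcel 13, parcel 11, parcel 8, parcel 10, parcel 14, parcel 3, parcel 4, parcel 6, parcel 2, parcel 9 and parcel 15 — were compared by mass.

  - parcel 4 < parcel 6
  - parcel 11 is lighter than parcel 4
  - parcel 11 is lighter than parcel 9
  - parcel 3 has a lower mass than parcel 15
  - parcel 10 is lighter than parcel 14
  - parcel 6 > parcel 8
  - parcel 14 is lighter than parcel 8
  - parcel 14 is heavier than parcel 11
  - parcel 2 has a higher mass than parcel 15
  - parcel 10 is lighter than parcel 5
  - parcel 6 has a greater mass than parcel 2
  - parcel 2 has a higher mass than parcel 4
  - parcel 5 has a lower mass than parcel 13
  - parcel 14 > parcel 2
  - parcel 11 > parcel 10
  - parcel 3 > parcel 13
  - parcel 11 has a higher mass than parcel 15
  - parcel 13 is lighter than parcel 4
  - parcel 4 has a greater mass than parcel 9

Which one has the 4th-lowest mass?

The consecutive relations fix a unique order: parcel 10 < parcel 5 < parcel 13 < parcel 3 < parcel 15 < parcel 11 < parcel 9 < parcel 4 < parcel 2 < parcel 14 < parcel 8 < parcel 6.
The 4th smallest is parcel 3.

parcel 3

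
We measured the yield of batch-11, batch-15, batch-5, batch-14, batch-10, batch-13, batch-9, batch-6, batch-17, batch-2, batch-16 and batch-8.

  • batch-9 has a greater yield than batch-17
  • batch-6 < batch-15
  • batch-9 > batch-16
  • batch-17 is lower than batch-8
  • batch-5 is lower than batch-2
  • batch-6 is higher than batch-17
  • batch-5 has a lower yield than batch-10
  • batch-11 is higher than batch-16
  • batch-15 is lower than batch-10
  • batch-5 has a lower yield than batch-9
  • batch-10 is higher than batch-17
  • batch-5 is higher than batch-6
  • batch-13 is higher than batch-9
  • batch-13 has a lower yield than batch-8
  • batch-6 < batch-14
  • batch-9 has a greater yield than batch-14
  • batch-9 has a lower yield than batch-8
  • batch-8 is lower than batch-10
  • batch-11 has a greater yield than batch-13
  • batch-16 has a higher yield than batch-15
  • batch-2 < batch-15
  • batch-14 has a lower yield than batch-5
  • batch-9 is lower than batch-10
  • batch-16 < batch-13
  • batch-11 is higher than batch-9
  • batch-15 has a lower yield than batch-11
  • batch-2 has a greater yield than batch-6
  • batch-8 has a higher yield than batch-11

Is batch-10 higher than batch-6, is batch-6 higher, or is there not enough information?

Chaining the given relations: batch-6 < batch-14 < batch-5 < batch-2 < batch-15 < batch-16 < batch-9 < batch-13 < batch-11 < batch-8 < batch-10.
So batch-10 is higher.

batch-10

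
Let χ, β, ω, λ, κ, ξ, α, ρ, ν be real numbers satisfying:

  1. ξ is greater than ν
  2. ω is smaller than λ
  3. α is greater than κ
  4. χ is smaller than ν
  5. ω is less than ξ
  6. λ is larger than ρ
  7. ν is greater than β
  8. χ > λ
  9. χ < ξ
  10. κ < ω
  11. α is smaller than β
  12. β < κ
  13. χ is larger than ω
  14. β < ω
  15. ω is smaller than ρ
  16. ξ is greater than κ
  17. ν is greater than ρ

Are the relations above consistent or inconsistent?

inconsistent

Chaining the given relations yields α < β < κ, so α < κ. But one relation states κ < α. These cannot both hold.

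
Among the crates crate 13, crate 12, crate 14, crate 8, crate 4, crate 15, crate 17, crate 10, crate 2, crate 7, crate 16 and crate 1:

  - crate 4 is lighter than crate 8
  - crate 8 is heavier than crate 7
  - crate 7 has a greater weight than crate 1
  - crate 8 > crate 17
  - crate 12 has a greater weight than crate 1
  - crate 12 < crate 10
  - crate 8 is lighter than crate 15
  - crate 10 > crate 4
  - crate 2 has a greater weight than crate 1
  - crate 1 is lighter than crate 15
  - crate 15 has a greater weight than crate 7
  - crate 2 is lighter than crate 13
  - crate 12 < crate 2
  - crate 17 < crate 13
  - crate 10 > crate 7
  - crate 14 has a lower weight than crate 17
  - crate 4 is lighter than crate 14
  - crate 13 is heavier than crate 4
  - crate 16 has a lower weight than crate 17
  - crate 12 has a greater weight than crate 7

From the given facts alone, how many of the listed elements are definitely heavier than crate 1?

Directly above crate 1: crate 7, crate 12, crate 2, crate 15.
One step further: crate 10, crate 8, crate 13 (7 so far).
Nothing else is reachable above crate 1; 7 in all.

7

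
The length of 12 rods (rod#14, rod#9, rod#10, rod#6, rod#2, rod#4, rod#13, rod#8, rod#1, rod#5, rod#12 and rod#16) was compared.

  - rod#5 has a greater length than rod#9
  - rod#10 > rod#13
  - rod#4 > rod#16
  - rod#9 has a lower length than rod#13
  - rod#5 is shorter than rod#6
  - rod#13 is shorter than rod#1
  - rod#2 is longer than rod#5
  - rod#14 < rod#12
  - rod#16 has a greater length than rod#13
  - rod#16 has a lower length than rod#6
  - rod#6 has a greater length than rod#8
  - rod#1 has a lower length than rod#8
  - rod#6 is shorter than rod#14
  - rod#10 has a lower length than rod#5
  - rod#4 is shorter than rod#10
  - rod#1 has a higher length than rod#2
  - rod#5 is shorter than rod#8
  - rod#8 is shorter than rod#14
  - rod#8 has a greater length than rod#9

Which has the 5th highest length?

rod#1

Chaining the given pairs: rod#9 < rod#13 < rod#16 < rod#4 < rod#10 < rod#5 < rod#2 < rod#1 < rod#8 < rod#6 < rod#14 < rod#12.
The 5th largest is rod#1.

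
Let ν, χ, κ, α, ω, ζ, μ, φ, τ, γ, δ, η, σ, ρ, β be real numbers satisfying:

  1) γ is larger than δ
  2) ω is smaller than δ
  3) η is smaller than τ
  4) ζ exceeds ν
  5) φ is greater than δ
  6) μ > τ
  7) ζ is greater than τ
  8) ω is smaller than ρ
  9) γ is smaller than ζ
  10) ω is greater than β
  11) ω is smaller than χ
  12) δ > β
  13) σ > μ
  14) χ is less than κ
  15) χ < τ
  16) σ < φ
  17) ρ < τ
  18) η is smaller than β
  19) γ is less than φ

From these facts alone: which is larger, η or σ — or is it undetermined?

η < β < ω < χ < τ < μ < σ, by transitivity through β, ω, χ, τ, μ.
So σ is larger.

σ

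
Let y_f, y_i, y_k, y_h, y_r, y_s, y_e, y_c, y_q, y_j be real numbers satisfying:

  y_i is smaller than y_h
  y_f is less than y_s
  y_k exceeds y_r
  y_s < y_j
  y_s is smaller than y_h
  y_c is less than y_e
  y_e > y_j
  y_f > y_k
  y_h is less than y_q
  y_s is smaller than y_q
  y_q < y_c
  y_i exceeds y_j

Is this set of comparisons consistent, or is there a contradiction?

The single ordering y_r < y_k < y_f < y_s < y_j < y_i < y_h < y_q < y_c < y_e satisfies every listed relation, so no contradiction arises.

consistent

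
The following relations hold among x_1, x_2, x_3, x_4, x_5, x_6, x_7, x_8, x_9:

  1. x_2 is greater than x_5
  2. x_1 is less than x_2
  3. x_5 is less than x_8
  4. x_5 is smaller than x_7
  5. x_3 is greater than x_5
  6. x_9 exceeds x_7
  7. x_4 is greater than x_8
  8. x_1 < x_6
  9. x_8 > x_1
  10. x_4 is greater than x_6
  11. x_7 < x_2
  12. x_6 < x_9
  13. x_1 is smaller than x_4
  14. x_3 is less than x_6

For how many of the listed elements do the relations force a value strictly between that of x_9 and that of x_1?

Chaining upward from x_1 reaches: x_6, x_8, x_4, x_2.
Chaining downward from x_9 reaches: x_5, x_7, x_3, x_6.
Strictly between x_1 and x_9 are those in both lists: x_6 — 1 element.

1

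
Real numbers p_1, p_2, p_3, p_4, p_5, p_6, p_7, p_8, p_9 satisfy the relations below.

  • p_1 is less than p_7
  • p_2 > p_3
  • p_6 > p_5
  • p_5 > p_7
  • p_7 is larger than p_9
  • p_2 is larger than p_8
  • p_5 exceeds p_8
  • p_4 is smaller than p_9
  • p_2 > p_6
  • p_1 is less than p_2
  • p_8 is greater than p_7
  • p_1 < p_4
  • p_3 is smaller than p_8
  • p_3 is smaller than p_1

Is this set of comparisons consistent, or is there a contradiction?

The single ordering p_3 < p_1 < p_4 < p_9 < p_7 < p_8 < p_5 < p_6 < p_2 satisfies every listed relation, so no contradiction arises.

consistent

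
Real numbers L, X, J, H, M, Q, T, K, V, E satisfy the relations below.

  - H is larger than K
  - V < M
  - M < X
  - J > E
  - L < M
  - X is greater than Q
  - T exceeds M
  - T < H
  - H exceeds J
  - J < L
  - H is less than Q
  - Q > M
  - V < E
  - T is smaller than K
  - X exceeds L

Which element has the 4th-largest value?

K

Chaining the given pairs: V < E < J < L < M < T < K < H < Q < X.
Counting 4 from the largest end gives K.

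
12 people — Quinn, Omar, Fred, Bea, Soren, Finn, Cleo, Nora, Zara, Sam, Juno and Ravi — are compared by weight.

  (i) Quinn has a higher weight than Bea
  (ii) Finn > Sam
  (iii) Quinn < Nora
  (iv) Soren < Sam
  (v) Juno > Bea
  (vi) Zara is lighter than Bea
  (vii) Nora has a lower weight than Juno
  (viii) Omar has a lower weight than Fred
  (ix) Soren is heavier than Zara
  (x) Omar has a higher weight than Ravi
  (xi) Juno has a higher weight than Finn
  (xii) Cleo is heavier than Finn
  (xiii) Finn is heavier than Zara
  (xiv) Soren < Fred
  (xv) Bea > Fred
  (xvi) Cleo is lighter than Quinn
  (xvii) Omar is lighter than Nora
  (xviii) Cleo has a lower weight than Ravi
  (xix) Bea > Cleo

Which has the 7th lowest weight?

Piecing the relations together gives one ordering: Zara < Soren < Sam < Finn < Cleo < Ravi < Omar < Fred < Bea < Quinn < Nora < Juno.
Counting 7 from the smallest end gives Omar.

Omar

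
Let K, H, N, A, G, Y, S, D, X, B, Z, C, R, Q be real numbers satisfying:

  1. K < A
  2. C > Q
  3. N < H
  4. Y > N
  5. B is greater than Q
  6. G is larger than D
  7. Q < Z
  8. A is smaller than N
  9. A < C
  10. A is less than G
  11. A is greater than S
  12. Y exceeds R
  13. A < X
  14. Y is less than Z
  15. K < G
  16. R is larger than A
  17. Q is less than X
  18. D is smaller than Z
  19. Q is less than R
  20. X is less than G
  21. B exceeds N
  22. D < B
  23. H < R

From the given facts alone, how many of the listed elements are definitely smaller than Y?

The elements the relations force below Y are S, K, A, N, Q, H, R — no chain reaches any other.
That is 7.

7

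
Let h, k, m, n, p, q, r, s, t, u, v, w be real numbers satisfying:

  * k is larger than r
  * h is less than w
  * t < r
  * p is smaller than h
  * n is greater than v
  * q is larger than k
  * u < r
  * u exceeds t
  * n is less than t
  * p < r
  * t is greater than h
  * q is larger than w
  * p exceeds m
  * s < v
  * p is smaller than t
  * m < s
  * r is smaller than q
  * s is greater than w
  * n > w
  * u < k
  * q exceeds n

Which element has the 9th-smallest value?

u

Chaining the given pairs: m < p < h < w < s < v < n < t < u < r < k < q.
The 9th smallest is u.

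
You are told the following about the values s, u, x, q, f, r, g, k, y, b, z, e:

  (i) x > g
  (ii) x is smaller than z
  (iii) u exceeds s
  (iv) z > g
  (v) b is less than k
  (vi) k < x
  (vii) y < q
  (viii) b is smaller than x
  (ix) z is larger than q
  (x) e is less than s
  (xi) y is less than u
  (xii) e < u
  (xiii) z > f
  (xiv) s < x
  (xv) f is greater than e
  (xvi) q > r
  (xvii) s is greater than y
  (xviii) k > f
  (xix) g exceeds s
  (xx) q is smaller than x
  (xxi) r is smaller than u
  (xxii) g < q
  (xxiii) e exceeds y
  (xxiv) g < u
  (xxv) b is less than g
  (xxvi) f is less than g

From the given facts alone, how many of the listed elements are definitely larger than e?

The elements the relations force above e are s, f, g, q, u, k, x, z — no chain reaches any other.
That is 8.

8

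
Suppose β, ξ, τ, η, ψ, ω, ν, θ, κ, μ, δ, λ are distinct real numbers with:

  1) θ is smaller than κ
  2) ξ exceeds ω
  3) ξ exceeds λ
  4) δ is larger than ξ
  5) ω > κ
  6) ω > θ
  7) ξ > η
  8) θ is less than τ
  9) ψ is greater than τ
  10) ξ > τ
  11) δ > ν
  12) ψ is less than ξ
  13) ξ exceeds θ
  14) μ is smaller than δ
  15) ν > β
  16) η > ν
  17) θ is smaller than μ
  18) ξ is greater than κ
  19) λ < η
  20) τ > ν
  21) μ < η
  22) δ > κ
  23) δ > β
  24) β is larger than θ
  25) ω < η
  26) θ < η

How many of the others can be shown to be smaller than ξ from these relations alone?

Directly below ξ: θ, κ, λ, τ, ω, ψ, η.
One step further: ν, μ (9 so far).
One step further: β (10 so far).
Nothing else is reachable below ξ; 10 in all.

10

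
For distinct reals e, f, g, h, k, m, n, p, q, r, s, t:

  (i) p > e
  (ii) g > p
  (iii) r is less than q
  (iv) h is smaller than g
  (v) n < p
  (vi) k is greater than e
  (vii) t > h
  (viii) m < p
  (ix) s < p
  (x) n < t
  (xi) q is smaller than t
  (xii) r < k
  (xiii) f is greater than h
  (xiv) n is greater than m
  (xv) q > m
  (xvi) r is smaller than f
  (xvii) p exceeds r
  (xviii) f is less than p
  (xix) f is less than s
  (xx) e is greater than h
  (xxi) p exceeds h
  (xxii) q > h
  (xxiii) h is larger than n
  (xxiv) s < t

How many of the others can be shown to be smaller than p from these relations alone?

Directly below p: r, m, n, h, f, s, e.
Nothing else is reachable below p; 7 in all.

7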